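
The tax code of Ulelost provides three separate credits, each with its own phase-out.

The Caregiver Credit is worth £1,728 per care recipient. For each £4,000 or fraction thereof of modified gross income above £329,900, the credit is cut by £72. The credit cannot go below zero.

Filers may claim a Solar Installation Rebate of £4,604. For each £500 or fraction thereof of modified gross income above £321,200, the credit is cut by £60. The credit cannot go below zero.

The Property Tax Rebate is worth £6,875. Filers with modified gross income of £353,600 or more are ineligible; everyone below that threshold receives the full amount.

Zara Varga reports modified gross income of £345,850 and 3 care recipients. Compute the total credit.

Caregiver Credit: base = 3 × £1,728 = £5,184. income exceeds £329,900 by £15,950, which is 4 full-or-partial £4,000 increments; reduction = 4 × £72 = £288, leaving £4,896.
Solar Installation Rebate: income exceeds £321,200 by £24,650, which is 50 full-or-partial £500 increments; reduction = 50 × £60 = £3,000, leaving £1,604.
Property Tax Rebate: £345,850 is below the £353,600 cutoff, so the full £6,875 applies.
Total: £4,896 + £1,604 + £6,875 = £13,375.

£13,375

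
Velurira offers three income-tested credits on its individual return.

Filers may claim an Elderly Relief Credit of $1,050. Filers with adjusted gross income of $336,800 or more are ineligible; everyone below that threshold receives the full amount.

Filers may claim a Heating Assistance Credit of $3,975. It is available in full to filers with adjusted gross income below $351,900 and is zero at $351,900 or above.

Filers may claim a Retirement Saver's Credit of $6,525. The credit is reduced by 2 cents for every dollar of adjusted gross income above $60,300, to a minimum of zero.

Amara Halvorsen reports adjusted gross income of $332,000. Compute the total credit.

$6,116

Elderly Relief Credit: $332,000 is below the $336,800 cutoff, so the full $1,050 applies.
Heating Assistance Credit: $332,000 is below the $351,900 cutoff, so the full $3,975 applies.
Retirement Saver's Credit: 2% of the $271,700 excess over $60,300 is $5,434; credit = $6,525 − $5,434 = $1,091.
Total: $1,050 + $3,975 + $1,091 = $6,116.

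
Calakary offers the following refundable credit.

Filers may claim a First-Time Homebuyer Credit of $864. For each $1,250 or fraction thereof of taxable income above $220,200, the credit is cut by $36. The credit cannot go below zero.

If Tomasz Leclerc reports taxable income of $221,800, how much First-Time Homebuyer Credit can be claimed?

$792

First-Time Homebuyer Credit: income exceeds $220,200 by $1,600, which is 2 full-or-partial $1,250 increments; reduction = 2 × $36 = $72, leaving $792.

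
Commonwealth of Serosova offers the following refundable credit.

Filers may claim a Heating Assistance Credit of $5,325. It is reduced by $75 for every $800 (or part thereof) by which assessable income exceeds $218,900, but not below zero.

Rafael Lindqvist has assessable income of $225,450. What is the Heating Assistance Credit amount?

Heating Assistance Credit: income exceeds $218,900 by $6,550, which is 9 full-or-partial $800 increments; reduction = 9 × $75 = $675, leaving $4,650.

$4,650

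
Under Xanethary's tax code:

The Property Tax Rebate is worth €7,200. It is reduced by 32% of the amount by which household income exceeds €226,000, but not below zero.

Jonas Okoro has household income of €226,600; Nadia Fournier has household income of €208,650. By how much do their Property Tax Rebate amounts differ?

Jonas (€226,600): Property Tax Rebate: 32% of the €600 excess over €226,000 is €192; credit = €7,200 − €192 = €7,008.
Nadia (€208,650): Property Tax Rebate: €208,650 is at or below the €226,000 threshold, so the full €7,200 applies.
Difference: |€7,008 − €7,200| = €192.

€192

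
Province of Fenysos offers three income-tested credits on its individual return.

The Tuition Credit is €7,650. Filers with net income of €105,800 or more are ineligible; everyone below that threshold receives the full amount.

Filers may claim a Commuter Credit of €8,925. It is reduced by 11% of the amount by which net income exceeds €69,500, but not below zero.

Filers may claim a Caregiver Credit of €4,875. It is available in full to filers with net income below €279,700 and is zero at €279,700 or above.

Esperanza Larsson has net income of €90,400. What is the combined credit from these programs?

Tuition Credit: €90,400 is below the €105,800 cutoff, so the full €7,650 applies.
Commuter Credit: 11% of the €20,900 excess over €69,500 is €2,299; credit = €8,925 − €2,299 = €6,626.
Caregiver Credit: €90,400 is below the €279,700 cutoff, so the full €4,875 applies.
Total: €7,650 + €6,626 + €4,875 = €19,151.

€19,151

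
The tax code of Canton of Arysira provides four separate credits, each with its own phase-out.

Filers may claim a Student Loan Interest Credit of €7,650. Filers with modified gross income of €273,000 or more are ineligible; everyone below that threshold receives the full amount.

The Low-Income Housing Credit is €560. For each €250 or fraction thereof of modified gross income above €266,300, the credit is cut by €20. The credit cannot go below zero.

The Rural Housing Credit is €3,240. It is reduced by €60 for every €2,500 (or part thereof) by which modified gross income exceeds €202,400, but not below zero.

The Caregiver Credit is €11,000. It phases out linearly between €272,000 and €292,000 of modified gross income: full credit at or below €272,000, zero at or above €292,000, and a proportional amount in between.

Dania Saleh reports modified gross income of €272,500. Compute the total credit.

€19,935

Student Loan Interest Credit: €272,500 is below the €273,000 cutoff, so the full €7,650 applies.
Low-Income Housing Credit: income exceeds €266,300 by €6,200, which is 25 full-or-partial €250 increments; reduction = 25 × €20 = €500, leaving €60.
Rural Housing Credit: income exceeds €202,400 by €70,100, which is 29 full-or-partial €2,500 increments; reduction = 29 × €60 = €1,740, leaving €1,500.
Caregiver Credit: €272,500 is €500 into a €20,000 phase-out range, leaving 19,500/20,000 of the credit: €11,000 × 19,500/20,000 = €10,725.
Total: €7,650 + €60 + €1,500 + €10,725 = €19,935.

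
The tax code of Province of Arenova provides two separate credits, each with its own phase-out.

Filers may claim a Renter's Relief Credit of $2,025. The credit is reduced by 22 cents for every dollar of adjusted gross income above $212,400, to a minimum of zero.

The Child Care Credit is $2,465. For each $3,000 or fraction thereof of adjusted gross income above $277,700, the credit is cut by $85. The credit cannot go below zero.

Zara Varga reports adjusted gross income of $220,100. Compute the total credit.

Renter's Relief Credit: 22% of the $7,700 excess over $212,400 is $1,694; credit = $2,025 − $1,694 = $331.
Child Care Credit: $220,100 is at or below the $277,700 threshold, so the full $2,465 applies.
Total: $331 + $2,465 = $2,796.

$2,796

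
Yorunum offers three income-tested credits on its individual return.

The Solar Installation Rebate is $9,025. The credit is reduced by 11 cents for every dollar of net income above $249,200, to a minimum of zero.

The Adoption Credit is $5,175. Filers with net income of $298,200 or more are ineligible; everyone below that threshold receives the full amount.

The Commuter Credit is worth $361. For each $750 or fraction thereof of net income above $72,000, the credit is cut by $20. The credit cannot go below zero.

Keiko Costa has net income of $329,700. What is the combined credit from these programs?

Solar Installation Rebate: 11% of the $80,500 excess over $249,200 is $8,855; credit = $9,025 − $8,855 = $170.
Adoption Credit: $329,700 meets or exceeds the $298,200 cutoff, so the credit is $0.
Commuter Credit: income exceeds $72,000 by $257,700 → 344 increments × $20 = $6,880 ≥ base, so the credit is $0.
Total: $170 + $0 + $0 = $170.

$170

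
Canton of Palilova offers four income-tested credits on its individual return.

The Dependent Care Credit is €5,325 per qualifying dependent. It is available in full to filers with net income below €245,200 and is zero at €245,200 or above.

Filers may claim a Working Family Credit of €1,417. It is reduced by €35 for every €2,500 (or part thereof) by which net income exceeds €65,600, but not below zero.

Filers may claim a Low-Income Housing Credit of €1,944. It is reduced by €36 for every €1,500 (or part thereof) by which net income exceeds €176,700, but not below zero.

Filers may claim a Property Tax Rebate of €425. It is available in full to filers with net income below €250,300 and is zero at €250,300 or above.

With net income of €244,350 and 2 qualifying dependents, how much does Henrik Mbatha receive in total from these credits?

Dependent Care Credit: base = 2 × €5,325 = €10,650. €244,350 is below the €245,200 cutoff, so the full €10,650 applies.
Working Family Credit: income exceeds €65,600 by €178,750 → 72 increments × €35 = €2,520 ≥ base, so the credit is €0.
Low-Income Housing Credit: income exceeds €176,700 by €67,650, which is 46 full-or-partial €1,500 increments; reduction = 46 × €36 = €1,656, leaving €288.
Property Tax Rebate: €244,350 is below the €250,300 cutoff, so the full €425 applies.
Total: €10,650 + €0 + €288 + €425 = €11,363.

€11,363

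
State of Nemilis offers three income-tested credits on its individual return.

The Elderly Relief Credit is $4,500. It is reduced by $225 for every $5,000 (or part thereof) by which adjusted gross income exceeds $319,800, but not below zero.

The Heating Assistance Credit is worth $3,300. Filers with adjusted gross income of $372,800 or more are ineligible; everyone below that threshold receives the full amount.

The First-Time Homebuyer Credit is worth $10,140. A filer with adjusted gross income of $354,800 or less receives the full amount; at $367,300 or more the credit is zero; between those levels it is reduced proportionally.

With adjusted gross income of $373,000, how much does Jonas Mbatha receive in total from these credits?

$2,025

Elderly Relief Credit: income exceeds $319,800 by $53,200, which is 11 full-or-partial $5,000 increments; reduction = 11 × $225 = $2,475, leaving $2,025.
Heating Assistance Credit: $373,000 meets or exceeds the $372,800 cutoff, so the credit is $0.
First-Time Homebuyer Credit: $373,000 is at or above $367,300, so the credit is $0.
Total: $2,025 + $0 + $0 = $2,025.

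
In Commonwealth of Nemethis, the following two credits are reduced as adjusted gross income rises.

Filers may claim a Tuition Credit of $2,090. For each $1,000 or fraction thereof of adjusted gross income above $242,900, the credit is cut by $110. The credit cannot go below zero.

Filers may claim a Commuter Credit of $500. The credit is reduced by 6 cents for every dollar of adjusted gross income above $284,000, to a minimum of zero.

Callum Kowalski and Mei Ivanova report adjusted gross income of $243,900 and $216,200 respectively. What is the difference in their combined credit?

$110

Callum ($243,900): Tuition Credit: income exceeds $242,900 by $1,000, which is 1 full-or-partial $1,000 increment; reduction = 1 × $110 = $110, leaving $1,980. Commuter Credit: $243,900 is at or below the $284,000 threshold, so the full $500 applies. total $1,980 + $500 = $2,480
Mei ($216,200): Tuition Credit: $216,200 is at or below the $242,900 threshold, so the full $2,090 applies. Commuter Credit: $216,200 is at or below the $284,000 threshold, so the full $500 applies. total $2,090 + $500 = $2,590
Difference: |$2,480 − $2,590| = $110.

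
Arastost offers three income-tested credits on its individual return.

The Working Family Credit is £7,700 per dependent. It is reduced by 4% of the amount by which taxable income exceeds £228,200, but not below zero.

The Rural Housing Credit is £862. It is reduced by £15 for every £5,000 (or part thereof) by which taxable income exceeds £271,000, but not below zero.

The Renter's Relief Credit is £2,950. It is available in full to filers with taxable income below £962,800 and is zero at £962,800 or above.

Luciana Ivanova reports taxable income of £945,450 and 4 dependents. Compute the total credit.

£5,060

Working Family Credit: base = 4 × £7,700 = £30,800. 4% of the £717,250 excess over £228,200 is £28,690; credit = £30,800 − £28,690 = £2,110.
Rural Housing Credit: income exceeds £271,000 by £674,450 → 135 increments × £15 = £2,025 ≥ base, so the credit is £0.
Renter's Relief Credit: £945,450 is below the £962,800 cutoff, so the full £2,950 applies.
Total: £2,110 + £0 + £2,950 = £5,060.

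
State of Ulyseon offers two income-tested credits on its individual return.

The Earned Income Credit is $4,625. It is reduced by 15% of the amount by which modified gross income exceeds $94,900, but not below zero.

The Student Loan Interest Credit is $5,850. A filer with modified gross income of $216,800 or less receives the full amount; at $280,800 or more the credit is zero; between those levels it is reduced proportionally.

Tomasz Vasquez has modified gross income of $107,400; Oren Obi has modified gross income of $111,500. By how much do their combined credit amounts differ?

$615

Tomasz ($107,400): Earned Income Credit: 15% of the $12,500 excess over $94,900 is $1,875; credit = $4,625 − $1,875 = $2,750. Student Loan Interest Credit: $107,400 is at or below the $216,800 threshold, so the full $5,850 applies. total $2,750 + $5,850 = $8,600
Oren ($111,500): Earned Income Credit: 15% of the $16,600 excess over $94,900 is $2,490; credit = $4,625 − $2,490 = $2,135. Student Loan Interest Credit: $111,500 is at or below the $216,800 threshold, so the full $5,850 applies. total $2,135 + $5,850 = $7,985
Difference: |$8,600 − $7,985| = $615.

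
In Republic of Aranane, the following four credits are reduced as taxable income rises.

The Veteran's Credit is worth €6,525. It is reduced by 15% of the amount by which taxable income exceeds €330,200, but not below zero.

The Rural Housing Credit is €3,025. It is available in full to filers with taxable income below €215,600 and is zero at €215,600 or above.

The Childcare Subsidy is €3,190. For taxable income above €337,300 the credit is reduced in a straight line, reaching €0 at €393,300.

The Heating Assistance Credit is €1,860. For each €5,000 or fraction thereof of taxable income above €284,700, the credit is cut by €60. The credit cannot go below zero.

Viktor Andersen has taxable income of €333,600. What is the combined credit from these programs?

Veteran's Credit: 15% of the €3,400 excess over €330,200 is €510; credit = €6,525 − €510 = €6,015.
Rural Housing Credit: €333,600 meets or exceeds the €215,600 cutoff, so the credit is €0.
Childcare Subsidy: €333,600 is at or below the €337,300 threshold, so the full €3,190 applies.
Heating Assistance Credit: income exceeds €284,700 by €48,900, which is 10 full-or-partial €5,000 increments; reduction = 10 × €60 = €600, leaving €1,260.
Total: €6,015 + €0 + €3,190 + €1,260 = €10,465.

€10,465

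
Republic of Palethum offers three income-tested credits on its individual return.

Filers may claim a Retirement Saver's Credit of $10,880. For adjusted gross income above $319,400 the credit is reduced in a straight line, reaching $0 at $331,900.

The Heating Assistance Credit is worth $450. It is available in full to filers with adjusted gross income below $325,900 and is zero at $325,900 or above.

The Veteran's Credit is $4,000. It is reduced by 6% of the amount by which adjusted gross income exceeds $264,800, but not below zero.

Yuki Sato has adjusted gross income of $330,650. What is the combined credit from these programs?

$1,137

Retirement Saver's Credit: $330,650 is $11,250 into a $12,500 phase-out range, leaving 1,250/12,500 of the credit: $10,880 × 1,250/12,500 = $1,088.
Heating Assistance Credit: $330,650 meets or exceeds the $325,900 cutoff, so the credit is $0.
Veteran's Credit: 6% of the $65,850 excess over $264,800 is $3,951; credit = $4,000 − $3,951 = $49.
Total: $1,088 + $0 + $49 = $1,137.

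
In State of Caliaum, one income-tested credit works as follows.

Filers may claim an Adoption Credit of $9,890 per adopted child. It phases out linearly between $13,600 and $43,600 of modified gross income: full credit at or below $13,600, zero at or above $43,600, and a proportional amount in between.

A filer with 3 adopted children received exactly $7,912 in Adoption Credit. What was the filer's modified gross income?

$35,600

Full credit = 3 × $9,890 = $29,670.
$7,912 is 7,912/29,670 of the full $29,670, so 21,758/29,670 of the $30,000 range has been used: income = $13,600 + $30,000 × 21,758/29,670 = $35,600.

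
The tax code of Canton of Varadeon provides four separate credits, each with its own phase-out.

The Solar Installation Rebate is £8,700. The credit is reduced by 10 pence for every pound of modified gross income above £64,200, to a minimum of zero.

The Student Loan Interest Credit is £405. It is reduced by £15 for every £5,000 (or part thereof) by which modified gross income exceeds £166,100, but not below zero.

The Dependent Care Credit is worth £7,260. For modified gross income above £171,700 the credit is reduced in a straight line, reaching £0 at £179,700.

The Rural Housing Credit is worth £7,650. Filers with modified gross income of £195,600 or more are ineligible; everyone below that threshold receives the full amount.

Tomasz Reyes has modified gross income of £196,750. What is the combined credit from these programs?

Solar Installation Rebate: 10% of the £132,550 excess over £64,200 is £13,255 ≥ base, so the credit is £0.
Student Loan Interest Credit: income exceeds £166,100 by £30,650, which is 7 full-or-partial £5,000 increments; reduction = 7 × £15 = £105, leaving £300.
Dependent Care Credit: £196,750 is at or above £179,700, so the credit is £0.
Rural Housing Credit: £196,750 meets or exceeds the £195,600 cutoff, so the credit is £0.
Total: £0 + £300 + £0 + £0 = £300.

£300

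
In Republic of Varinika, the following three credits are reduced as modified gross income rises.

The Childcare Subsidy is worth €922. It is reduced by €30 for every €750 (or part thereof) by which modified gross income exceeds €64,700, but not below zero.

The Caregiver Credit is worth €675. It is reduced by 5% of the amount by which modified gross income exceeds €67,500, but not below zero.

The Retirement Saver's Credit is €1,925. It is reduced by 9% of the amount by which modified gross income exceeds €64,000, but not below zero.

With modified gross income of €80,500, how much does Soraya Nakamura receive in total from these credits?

€727

Childcare Subsidy: income exceeds €64,700 by €15,800, which is 22 full-or-partial €750 increments; reduction = 22 × €30 = €660, leaving €262.
Caregiver Credit: 5% of the €13,000 excess over €67,500 is €650; credit = €675 − €650 = €25.
Retirement Saver's Credit: 9% of the €16,500 excess over €64,000 is €1,485; credit = €1,925 − €1,485 = €440.
Total: €262 + €25 + €440 = €727.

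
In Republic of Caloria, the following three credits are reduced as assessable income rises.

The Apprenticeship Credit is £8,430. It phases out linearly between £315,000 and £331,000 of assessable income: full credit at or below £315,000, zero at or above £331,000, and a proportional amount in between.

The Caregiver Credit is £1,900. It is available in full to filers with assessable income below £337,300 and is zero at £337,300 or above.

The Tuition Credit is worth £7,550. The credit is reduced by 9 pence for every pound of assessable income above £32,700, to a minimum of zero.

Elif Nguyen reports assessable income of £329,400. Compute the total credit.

£2,743

Apprenticeship Credit: £329,400 is £14,400 into a £16,000 phase-out range, leaving 1,600/16,000 of the credit: £8,430 × 1,600/16,000 = £843.
Caregiver Credit: £329,400 is below the £337,300 cutoff, so the full £1,900 applies.
Tuition Credit: 9% of the £296,700 excess over £32,700 is £26,703 ≥ base, so the credit is £0.
Total: £843 + £1,900 + £0 = £2,743.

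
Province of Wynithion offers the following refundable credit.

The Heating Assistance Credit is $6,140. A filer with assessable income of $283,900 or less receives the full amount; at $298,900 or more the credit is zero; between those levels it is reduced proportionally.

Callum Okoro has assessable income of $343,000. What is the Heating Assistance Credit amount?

Heating Assistance Credit: $343,000 is at or above $298,900, so the credit is $0.

$0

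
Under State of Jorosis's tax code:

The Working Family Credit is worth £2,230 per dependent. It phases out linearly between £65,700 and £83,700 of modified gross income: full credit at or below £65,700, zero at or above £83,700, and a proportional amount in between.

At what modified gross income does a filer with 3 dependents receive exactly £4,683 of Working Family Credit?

£71,100

Full credit = 3 × £2,230 = £6,690.
£4,683 is 4,683/6,690 of the full £6,690, so 2,007/6,690 of the £18,000 range has been used: income = £65,700 + £18,000 × 2,007/6,690 = £71,100.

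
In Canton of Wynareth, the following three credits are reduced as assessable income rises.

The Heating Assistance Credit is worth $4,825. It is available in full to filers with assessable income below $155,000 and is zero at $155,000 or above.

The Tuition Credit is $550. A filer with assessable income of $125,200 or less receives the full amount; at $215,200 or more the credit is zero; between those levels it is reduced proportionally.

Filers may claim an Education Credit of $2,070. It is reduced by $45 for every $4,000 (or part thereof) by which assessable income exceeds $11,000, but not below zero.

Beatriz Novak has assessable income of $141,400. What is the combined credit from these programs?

$5,861

Heating Assistance Credit: $141,400 is below the $155,000 cutoff, so the full $4,825 applies.
Tuition Credit: $141,400 is $16,200 into a $90,000 phase-out range, leaving 73,800/90,000 of the credit: $550 × 73,800/90,000 = $451.
Education Credit: income exceeds $11,000 by $130,400, which is 33 full-or-partial $4,000 increments; reduction = 33 × $45 = $1,485, leaving $585.
Total: $4,825 + $451 + $585 = $5,861.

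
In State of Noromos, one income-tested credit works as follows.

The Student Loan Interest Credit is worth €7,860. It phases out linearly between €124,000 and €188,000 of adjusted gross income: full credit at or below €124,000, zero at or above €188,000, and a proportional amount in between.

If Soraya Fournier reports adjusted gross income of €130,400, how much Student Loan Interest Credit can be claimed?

Student Loan Interest Credit: €130,400 is €6,400 into a €64,000 phase-out range, leaving 57,600/64,000 of the credit: €7,860 × 57,600/64,000 = €7,074.

€7,074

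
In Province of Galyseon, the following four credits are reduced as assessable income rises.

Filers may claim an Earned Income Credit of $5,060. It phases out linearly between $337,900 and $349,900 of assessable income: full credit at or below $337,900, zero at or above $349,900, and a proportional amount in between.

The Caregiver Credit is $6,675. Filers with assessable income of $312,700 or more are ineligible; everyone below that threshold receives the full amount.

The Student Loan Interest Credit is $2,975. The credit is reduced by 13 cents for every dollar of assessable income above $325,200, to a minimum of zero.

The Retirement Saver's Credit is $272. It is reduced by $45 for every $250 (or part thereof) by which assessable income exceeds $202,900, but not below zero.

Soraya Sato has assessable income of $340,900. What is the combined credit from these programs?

$4,729

Earned Income Credit: $340,900 is $3,000 into a $12,000 phase-out range, leaving 9,000/12,000 of the credit: $5,060 × 9,000/12,000 = $3,795.
Caregiver Credit: $340,900 meets or exceeds the $312,700 cutoff, so the credit is $0.
Student Loan Interest Credit: 13% of the $15,700 excess over $325,200 is $2,041; credit = $2,975 − $2,041 = $934.
Retirement Saver's Credit: income exceeds $202,900 by $138,000 → 552 increments × $45 = $24,840 ≥ base, so the credit is $0.
Total: $3,795 + $0 + $934 + $0 = $4,729.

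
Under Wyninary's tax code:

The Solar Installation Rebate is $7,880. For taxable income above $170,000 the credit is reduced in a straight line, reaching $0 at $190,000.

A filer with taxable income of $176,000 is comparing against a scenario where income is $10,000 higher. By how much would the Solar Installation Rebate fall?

At $176,000 — $176,000 is $6,000 into a $20,000 phase-out range, leaving 14,000/20,000 of the credit: $7,880 × 14,000/20,000 = $5,516.
At $186,000 — $186,000 is $16,000 into a $20,000 phase-out range, leaving 4,000/20,000 of the credit: $7,880 × 4,000/20,000 = $1,576.
Lost: $5,516 − $1,576 = $3,940.

$3,940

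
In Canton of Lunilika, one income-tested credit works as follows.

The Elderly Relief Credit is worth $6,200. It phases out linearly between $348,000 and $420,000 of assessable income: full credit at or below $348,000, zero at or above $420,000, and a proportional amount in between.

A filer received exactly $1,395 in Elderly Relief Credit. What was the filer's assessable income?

$1,395 is 1,395/6,200 of the full $6,200, so 4,805/6,200 of the $72,000 range has been used: income = $348,000 + $72,000 × 4,805/6,200 = $403,800.

$403,800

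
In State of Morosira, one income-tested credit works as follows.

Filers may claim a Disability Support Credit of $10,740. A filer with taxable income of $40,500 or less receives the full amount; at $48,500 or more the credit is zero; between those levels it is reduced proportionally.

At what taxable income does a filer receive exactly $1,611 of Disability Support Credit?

$47,300

$1,611 is 1,611/10,740 of the full $10,740, so 9,129/10,740 of the $8,000 range has been used: income = $40,500 + $8,000 × 9,129/10,740 = $47,300.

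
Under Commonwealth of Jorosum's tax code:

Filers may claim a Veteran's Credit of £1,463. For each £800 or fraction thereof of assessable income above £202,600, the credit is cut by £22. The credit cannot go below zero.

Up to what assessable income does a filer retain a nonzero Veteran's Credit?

After 66 increments the reduction is 66 × £22 = £1,452, leaving £11; one more increment wipes it out. Increment 66 ends at excess 66 × £800 = £52,800, so the highest qualifying income is £202,600 + £52,800 = £255,400.

£255,400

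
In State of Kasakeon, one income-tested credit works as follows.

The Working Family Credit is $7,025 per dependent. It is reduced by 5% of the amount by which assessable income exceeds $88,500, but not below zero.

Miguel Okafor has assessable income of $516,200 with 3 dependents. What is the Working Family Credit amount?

$0

Working Family Credit: base = 3 × $7,025 = $21,075. 5% of the $427,700 excess over $88,500 is $21,385 ≥ base, so the credit is $0.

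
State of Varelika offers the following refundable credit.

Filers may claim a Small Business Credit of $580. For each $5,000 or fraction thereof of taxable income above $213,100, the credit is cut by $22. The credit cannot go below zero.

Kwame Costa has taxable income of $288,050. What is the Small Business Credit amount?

Small Business Credit: income exceeds $213,100 by $74,950, which is 15 full-or-partial $5,000 increments; reduction = 15 × $22 = $330, leaving $250.

$250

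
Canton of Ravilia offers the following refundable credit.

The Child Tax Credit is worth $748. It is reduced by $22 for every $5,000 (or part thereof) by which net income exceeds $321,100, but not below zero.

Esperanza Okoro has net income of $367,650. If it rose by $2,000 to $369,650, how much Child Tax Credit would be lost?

At $367,650 — income exceeds $321,100 by $46,550, which is 10 full-or-partial $5,000 increments; reduction = 10 × $22 = $220, leaving $528.
At $369,650 — income exceeds $321,100 by $48,550, which is 10 full-or-partial $5,000 increments; reduction = 10 × $22 = $220, leaving $528.
Lost: $528 − $528 = $0.

$0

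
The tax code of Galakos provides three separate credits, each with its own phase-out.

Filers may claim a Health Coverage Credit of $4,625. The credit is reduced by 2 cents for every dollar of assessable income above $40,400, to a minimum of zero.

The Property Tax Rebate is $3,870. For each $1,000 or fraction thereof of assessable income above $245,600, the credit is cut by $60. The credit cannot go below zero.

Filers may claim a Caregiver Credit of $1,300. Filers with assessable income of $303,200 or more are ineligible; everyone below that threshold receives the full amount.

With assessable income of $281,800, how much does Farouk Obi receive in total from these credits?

$2,950

Health Coverage Credit: 2% of the $241,400 excess over $40,400 is $4,828 ≥ base, so the credit is $0.
Property Tax Rebate: income exceeds $245,600 by $36,200, which is 37 full-or-partial $1,000 increments; reduction = 37 × $60 = $2,220, leaving $1,650.
Caregiver Credit: $281,800 is below the $303,200 cutoff, so the full $1,300 applies.
Total: $0 + $1,650 + $1,300 = $2,950.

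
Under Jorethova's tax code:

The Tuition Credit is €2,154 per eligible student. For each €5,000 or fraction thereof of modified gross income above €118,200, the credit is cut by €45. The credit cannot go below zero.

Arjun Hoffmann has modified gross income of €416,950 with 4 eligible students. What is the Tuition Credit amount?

€5,916

Tuition Credit: base = 4 × €2,154 = €8,616. income exceeds €118,200 by €298,750, which is 60 full-or-partial €5,000 increments; reduction = 60 × €45 = €2,700, leaving €5,916.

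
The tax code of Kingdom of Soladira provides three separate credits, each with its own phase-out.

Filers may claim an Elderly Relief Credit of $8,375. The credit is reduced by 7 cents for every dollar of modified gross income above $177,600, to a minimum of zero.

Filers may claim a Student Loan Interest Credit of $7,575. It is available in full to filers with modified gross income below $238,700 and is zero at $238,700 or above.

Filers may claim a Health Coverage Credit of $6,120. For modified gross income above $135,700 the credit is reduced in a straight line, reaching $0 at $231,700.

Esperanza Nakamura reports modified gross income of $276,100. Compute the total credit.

$1,480

Elderly Relief Credit: 7% of the $98,500 excess over $177,600 is $6,895; credit = $8,375 − $6,895 = $1,480.
Student Loan Interest Credit: $276,100 meets or exceeds the $238,700 cutoff, so the credit is $0.
Health Coverage Credit: $276,100 is at or above $231,700, so the credit is $0.
Total: $1,480 + $0 + $0 = $1,480.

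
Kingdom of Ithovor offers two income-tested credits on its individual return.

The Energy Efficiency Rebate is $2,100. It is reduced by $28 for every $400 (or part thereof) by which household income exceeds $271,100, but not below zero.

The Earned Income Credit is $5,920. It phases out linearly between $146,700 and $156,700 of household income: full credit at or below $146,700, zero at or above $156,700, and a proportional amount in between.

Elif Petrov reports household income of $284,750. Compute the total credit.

$1,120

Energy Efficiency Rebate: income exceeds $271,100 by $13,650, which is 35 full-or-partial $400 increments; reduction = 35 × $28 = $980, leaving $1,120.
Earned Income Credit: $284,750 is at or above $156,700, so the credit is $0.
Total: $1,120 + $0 = $1,120.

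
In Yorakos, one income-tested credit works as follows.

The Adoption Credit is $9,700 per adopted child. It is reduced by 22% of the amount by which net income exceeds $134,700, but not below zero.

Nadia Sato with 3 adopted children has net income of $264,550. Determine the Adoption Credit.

$533

Adoption Credit: base = 3 × $9,700 = $29,100. 22% of the $129,850 excess over $134,700 is $28,567; credit = $29,100 − $28,567 = $533.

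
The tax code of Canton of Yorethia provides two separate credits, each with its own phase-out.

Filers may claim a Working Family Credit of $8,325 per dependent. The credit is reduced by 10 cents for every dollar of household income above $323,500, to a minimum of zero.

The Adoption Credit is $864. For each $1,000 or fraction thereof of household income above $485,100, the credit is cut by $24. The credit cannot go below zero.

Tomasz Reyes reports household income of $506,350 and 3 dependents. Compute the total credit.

$7,026

Working Family Credit: base = 3 × $8,325 = $24,975. 10% of the $182,850 excess over $323,500 is $18,285; credit = $24,975 − $18,285 = $6,690.
Adoption Credit: income exceeds $485,100 by $21,250, which is 22 full-or-partial $1,000 increments; reduction = 22 × $24 = $528, leaving $336.
Total: $6,690 + $336 = $7,026.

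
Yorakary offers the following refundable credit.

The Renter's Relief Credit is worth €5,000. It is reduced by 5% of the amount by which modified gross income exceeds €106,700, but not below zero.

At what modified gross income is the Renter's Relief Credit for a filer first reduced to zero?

The credit falls by 5% of each euro above €106,700, so it reaches zero when the excess is €5,000 / 5% = €100,000: income = €106,700 + €100,000 = €206,700.

€206,700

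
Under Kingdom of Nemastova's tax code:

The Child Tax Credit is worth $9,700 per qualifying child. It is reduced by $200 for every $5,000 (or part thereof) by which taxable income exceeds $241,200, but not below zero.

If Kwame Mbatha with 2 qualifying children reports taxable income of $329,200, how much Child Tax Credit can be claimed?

Child Tax Credit: base = 2 × $9,700 = $19,400. income exceeds $241,200 by $88,000, which is 18 full-or-partial $5,000 increments; reduction = 18 × $200 = $3,600, leaving $15,800.

$15,800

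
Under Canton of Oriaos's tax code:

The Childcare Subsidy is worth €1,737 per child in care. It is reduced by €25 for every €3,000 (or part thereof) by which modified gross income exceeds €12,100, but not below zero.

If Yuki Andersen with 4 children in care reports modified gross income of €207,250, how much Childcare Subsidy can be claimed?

Childcare Subsidy: base = 4 × €1,737 = €6,948. income exceeds €12,100 by €195,150, which is 66 full-or-partial €3,000 increments; reduction = 66 × €25 = €1,650, leaving €5,298.

€5,298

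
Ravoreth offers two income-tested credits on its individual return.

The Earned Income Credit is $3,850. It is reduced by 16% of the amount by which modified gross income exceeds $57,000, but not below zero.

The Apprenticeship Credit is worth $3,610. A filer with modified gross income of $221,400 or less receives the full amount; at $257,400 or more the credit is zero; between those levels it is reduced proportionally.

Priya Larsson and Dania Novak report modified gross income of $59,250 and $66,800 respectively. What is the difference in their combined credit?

$1,208

Priya ($59,250): Earned Income Credit: 16% of the $2,250 excess over $57,000 is $360; credit = $3,850 − $360 = $3,490. Apprenticeship Credit: $59,250 is at or below the $221,400 threshold, so the full $3,610 applies. total $3,490 + $3,610 = $7,100
Dania ($66,800): Earned Income Credit: 16% of the $9,800 excess over $57,000 is $1,568; credit = $3,850 − $1,568 = $2,282. Apprenticeship Credit: $66,800 is at or below the $221,400 threshold, so the full $3,610 applies. total $2,282 + $3,610 = $5,892
Difference: |$7,100 − $5,892| = $1,208.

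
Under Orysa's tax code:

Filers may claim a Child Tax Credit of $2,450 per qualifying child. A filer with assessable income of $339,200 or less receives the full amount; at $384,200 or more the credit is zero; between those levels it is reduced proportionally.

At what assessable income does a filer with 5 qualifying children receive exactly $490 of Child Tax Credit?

Full credit = 5 × $2,450 = $12,250.
$490 is 490/12,250 of the full $12,250, so 11,760/12,250 of the $45,000 range has been used: income = $339,200 + $45,000 × 11,760/12,250 = $382,400.

$382,400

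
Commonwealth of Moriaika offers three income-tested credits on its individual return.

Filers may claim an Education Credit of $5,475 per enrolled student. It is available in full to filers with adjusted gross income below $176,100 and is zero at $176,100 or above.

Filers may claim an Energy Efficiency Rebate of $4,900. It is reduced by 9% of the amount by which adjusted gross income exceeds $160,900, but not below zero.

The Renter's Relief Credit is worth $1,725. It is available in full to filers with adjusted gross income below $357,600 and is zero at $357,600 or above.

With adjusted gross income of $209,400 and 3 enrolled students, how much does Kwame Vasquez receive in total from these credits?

Education Credit: base = 3 × $5,475 = $16,425. $209,400 meets or exceeds the $176,100 cutoff, so the credit is $0.
Energy Efficiency Rebate: 9% of the $48,500 excess over $160,900 is $4,365; credit = $4,900 − $4,365 = $535.
Renter's Relief Credit: $209,400 is below the $357,600 cutoff, so the full $1,725 applies.
Total: $0 + $535 + $1,725 = $2,260.

$2,260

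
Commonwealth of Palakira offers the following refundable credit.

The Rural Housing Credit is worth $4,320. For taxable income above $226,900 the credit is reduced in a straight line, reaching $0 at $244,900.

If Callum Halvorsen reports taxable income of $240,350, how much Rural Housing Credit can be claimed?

Rural Housing Credit: $240,350 is $13,450 into a $18,000 phase-out range, leaving 4,550/18,000 of the credit: $4,320 × 4,550/18,000 = $1,092.

$1,092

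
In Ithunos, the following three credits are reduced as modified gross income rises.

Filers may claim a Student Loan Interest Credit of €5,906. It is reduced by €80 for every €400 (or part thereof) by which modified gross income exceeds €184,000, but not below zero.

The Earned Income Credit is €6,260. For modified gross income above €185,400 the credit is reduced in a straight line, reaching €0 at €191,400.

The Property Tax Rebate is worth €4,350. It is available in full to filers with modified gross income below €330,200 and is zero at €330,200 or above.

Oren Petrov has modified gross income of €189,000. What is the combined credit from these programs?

Student Loan Interest Credit: income exceeds €184,000 by €5,000, which is 13 full-or-partial €400 increments; reduction = 13 × €80 = €1,040, leaving €4,866.
Earned Income Credit: €189,000 is €3,600 into a €6,000 phase-out range, leaving 2,400/6,000 of the credit: €6,260 × 2,400/6,000 = €2,504.
Property Tax Rebate: €189,000 is below the €330,200 cutoff, so the full €4,350 applies.
Total: €4,866 + €2,504 + €4,350 = €11,720.

€11,720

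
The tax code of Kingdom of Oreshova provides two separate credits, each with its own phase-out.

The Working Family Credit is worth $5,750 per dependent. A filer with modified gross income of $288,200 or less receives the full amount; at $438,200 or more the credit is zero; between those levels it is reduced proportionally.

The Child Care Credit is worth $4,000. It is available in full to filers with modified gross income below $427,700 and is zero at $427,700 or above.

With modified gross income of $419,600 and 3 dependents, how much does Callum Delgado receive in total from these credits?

Working Family Credit: base = 3 × $5,750 = $17,250. $419,600 is $131,400 into a $150,000 phase-out range, leaving 18,600/150,000 of the credit: $17,250 × 18,600/150,000 = $2,139.
Child Care Credit: $419,600 is below the $427,700 cutoff, so the full $4,000 applies.
Total: $2,139 + $4,000 = $6,139.

$6,139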